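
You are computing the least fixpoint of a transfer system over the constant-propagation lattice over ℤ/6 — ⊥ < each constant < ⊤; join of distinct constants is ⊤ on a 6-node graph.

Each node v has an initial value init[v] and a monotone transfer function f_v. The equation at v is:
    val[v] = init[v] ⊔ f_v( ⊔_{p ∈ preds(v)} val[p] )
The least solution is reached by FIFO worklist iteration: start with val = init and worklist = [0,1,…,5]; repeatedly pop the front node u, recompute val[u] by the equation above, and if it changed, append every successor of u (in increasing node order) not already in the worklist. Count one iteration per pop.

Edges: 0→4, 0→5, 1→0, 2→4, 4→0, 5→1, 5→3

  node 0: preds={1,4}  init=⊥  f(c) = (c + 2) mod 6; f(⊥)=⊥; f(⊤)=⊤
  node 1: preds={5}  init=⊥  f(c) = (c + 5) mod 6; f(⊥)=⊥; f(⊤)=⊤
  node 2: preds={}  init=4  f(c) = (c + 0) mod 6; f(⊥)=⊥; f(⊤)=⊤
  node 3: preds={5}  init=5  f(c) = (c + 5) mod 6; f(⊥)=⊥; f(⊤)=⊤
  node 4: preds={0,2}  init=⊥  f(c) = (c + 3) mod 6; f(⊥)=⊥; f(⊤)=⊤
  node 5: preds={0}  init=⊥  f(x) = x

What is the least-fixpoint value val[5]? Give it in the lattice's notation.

Trace (18 dequeues):
  [1] u=0 | in ⊥ | out ⊥ | ==
  [2] u=1 | in ⊥ | out ⊥ | ==
  [3] u=2 | in ⊥ | out 4 | ==
  [4] u=3 | in ⊥ | out 5 | ==
  [5] u=4 | in 4 | out 1 | prev ⊥ | push {0}
  [6] u=5 | in ⊥ | out ⊥ | ==
  [7] u=0 | in 1 | out 3 | prev ⊥ | push {4,5}
  [8] u=4 | in ⊤ | out ⊤ | prev 1 | push {0}
  [9] u=5 | in 3 | out 3 | prev ⊥ | push {1,3}
  [10] u=0 | in ⊤ | out ⊤ | prev 3 | push {4,5}
  [11] u=1 | in 3 | out 2 | prev ⊥ | push {0}
  [12] u=3 | in 3 | out ⊤ | prev 5 | push {}
  [13] u=4 | in ⊤ | out ⊤ | ==
  [14] u=5 | in ⊤ | out ⊤ | prev 3 | push {1,3}
  [15] u=0 | in ⊤ | out ⊤ | ==
  [16] u=1 | in ⊤ | out ⊤ | prev 2 | push {0}
  [17] u=3 | in ⊤ | out ⊤ | ==
  [18] u=0 | in ⊤ | out ⊤ | ==

Converged values:
  [0] ⊤
  [1] ⊤
  [2] 4
  [3] ⊤
  [4] ⊤
  [5] ⊤

⊤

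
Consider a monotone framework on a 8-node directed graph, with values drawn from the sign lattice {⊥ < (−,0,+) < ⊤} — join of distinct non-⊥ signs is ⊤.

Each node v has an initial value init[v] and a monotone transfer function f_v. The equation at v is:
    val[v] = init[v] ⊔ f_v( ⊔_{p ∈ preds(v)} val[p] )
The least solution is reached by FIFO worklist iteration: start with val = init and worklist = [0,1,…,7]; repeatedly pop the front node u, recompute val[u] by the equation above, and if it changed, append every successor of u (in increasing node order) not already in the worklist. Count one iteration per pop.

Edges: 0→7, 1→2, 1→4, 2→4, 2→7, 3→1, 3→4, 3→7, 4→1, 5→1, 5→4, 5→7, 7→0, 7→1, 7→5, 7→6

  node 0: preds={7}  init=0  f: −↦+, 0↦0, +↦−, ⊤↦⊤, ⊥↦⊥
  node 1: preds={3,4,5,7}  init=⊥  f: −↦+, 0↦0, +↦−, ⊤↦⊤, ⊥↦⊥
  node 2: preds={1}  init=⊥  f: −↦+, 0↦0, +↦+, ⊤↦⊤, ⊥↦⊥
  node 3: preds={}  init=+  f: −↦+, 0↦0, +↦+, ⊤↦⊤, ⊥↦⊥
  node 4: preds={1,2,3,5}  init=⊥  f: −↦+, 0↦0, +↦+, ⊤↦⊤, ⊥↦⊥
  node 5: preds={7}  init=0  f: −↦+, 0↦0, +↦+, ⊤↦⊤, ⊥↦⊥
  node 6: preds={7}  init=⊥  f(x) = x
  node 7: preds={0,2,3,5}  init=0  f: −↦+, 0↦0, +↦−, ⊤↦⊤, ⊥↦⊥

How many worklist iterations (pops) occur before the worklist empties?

15

Trace (15 dequeues):
  [1] u=0 | in 0 | out 0 | ==
  [2] u=1 | in ⊤ | out ⊤ | prev ⊥ | push {}
  [3] u=2 | in ⊤ | out ⊤ | prev ⊥ | push {}
  [4] u=3 | in ⊥ | out + | ==
  [5] u=4 | in ⊤ | out ⊤ | prev ⊥ | push {1}
  [6] u=5 | in 0 | out 0 | ==
  [7] u=6 | in 0 | out 0 | prev ⊥ | push {}
  [8] u=7 | in ⊤ | out ⊤ | prev 0 | push {0,5,6}
  [9] u=1 | in ⊤ | out ⊤ | ==
  [10] u=0 | in ⊤ | out ⊤ | prev 0 | push {7}
  [11] u=5 | in ⊤ | out ⊤ | prev 0 | push {1,4}
  [12] u=6 | in ⊤ | out ⊤ | prev 0 | push {}
  [13] u=7 | in ⊤ | out ⊤ | ==
  [14] u=1 | in ⊤ | out ⊤ | ==
  [15] u=4 | in ⊤ | out ⊤ | ==

Converged values:
  [0] ⊤
  [1] ⊤
  [2] ⊤
  [3] +
  [4] ⊤
  [5] ⊤
  [6] ⊤
  [7] ⊤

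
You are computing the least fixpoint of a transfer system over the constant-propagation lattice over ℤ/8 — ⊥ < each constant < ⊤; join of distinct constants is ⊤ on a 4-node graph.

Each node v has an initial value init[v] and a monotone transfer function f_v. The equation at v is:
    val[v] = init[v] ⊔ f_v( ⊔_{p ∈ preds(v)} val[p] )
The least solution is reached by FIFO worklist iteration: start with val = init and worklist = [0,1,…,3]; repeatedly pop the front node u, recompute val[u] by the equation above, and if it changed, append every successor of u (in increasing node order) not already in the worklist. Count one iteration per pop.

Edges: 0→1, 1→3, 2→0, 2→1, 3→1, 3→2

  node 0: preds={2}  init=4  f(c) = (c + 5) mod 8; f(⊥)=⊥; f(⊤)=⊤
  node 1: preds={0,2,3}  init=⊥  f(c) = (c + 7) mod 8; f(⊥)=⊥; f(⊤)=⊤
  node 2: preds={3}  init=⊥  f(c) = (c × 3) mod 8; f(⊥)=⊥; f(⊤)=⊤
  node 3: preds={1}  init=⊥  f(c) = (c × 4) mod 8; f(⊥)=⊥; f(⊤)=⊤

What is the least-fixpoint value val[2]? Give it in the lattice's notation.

⊤

Worklist (13 pops):
  #1 pop 0: in=⊥ → 4 (no change)
  #2 pop 1: in=4 → 3 (was ⊥); enqueue []
  #3 pop 2: in=⊥ → ⊥ (no change)
  #4 pop 3: in=3 → 4 (was ⊥); enqueue [1,2]
  #5 pop 1: in=4 → 3 (no change)
  #6 pop 2: in=4 → 4 (was ⊥); enqueue [0,1]
  #7 pop 0: in=4 → ⊤ (was 4); enqueue []
  #8 pop 1: in=⊤ → ⊤ (was 3); enqueue [3]
  #9 pop 3: in=⊤ → ⊤ (was 4); enqueue [1,2]
  #10 pop 1: in=⊤ → ⊤ (no change)
  #11 pop 2: in=⊤ → ⊤ (was 4); enqueue [0,1]
  #12 pop 0: in=⊤ → ⊤ (no change)
  #13 pop 1: in=⊤ → ⊤ (no change)

Fixpoint:
  val[0] = ⊤
  val[1] = ⊤
  val[2] = ⊤
  val[3] = ⊤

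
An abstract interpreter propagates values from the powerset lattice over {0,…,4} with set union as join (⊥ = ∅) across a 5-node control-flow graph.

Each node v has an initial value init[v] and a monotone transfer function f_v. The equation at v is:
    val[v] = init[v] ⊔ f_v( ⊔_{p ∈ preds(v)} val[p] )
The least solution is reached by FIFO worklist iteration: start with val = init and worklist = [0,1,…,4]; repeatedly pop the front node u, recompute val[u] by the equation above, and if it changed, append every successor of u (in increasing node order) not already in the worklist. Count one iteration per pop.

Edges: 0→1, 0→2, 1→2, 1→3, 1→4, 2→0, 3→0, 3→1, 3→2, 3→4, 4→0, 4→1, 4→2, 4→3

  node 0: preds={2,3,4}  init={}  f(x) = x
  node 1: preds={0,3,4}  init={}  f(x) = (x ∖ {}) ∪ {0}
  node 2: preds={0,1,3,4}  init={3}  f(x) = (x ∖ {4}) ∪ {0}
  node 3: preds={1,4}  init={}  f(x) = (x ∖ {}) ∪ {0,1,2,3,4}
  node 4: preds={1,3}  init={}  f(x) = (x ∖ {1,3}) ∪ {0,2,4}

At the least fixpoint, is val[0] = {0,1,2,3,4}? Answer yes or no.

yes

Worklist (11 pops):
  #1 pop 0: in={3} → {3} (was {}); enqueue []
  #2 pop 1: in={3} → {0,3} (was {}); enqueue []
  #3 pop 2: in={0,3} → {0,3} (was {3}); enqueue [0]
  #4 pop 3: in={0,3} → {0,1,2,3,4} (was {}); enqueue [1,2]
  #5 pop 4: in={0,1,2,3,4} → {0,2,4} (was {}); enqueue [3]
  #6 pop 0: in={0,1,2,3,4} → {0,1,2,3,4} (was {3}); enqueue []
  #7 pop 1: in={0,1,2,3,4} → {0,1,2,3,4} (was {0,3}); enqueue [4]
  #8 pop 2: in={0,1,2,3,4} → {0,1,2,3} (was {0,3}); enqueue [0]
  #9 pop 3: in={0,1,2,3,4} → {0,1,2,3,4} (no change)
  #10 pop 4: in={0,1,2,3,4} → {0,2,4} (no change)
  #11 pop 0: in={0,1,2,3,4} → {0,1,2,3,4} (no change)

Fixpoint:
  val[0] = {0,1,2,3,4}
  val[1] = {0,1,2,3,4}
  val[2] = {0,1,2,3}
  val[3] = {0,1,2,3,4}
  val[4] = {0,2,4}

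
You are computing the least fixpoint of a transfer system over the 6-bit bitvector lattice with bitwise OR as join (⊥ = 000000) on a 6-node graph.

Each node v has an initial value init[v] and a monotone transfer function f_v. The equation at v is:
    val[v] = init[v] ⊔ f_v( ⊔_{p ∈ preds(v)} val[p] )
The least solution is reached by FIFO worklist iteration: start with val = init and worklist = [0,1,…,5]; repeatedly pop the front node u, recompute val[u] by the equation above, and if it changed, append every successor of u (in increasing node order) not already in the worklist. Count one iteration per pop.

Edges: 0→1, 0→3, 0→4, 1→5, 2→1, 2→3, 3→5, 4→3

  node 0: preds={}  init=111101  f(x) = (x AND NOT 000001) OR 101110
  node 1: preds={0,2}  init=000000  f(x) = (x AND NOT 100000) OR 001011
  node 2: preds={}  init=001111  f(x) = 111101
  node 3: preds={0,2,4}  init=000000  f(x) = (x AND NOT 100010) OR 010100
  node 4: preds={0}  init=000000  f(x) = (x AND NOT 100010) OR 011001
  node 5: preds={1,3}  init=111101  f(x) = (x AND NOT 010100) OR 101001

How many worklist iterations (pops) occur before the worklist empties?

Iteration log — 8 steps:
  step 1. node 0  ⊔preds=000000  new=111111  old=111101  +wl: 
  step 2. node 1  ⊔preds=111111  new=011111  old=000000  +wl: 
  step 3. node 2  ⊔preds=000000  new=111111  old=001111  +wl: 1
  step 4. node 3  ⊔preds=111111  new=011101  old=000000  +wl: 
  step 5. node 4  ⊔preds=111111  new=011101  old=000000  +wl: 3
  step 6. node 5  ⊔preds=011111  new=111111  old=111101  +wl: 
  step 7. node 1  ⊔preds=111111  new=011111  stable
  step 8. node 3  ⊔preds=111111  new=011101  stable

Least fixpoint reached:
  node 0: 111111
  node 1: 011111
  node 2: 111111
  node 3: 011101
  node 4: 011101
  node 5: 111111

8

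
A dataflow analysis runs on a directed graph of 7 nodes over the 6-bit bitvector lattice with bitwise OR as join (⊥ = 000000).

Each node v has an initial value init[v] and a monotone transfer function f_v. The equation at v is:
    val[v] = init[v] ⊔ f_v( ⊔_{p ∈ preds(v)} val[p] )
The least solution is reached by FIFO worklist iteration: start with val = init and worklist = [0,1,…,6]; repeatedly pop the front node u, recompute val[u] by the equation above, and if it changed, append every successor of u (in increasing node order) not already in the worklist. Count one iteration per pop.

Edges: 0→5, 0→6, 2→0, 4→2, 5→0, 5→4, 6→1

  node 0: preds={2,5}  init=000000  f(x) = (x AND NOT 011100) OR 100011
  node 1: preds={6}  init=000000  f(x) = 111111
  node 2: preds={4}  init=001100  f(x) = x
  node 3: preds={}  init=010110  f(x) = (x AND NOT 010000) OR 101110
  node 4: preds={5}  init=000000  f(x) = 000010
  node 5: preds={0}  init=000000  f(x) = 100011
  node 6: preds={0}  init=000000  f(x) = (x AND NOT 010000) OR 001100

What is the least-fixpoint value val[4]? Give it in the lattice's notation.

000010

Worklist (11 pops):
  #1 pop 0: in=001100 → 100011 (was 000000); enqueue []
  #2 pop 1: in=000000 → 111111 (was 000000); enqueue []
  #3 pop 2: in=000000 → 001100 (no change)
  #4 pop 3: in=000000 → 111110 (was 010110); enqueue []
  #5 pop 4: in=000000 → 000010 (was 000000); enqueue [2]
  #6 pop 5: in=100011 → 100011 (was 000000); enqueue [0,4]
  #7 pop 6: in=100011 → 101111 (was 000000); enqueue [1]
  #8 pop 2: in=000010 → 001110 (was 001100); enqueue []
  #9 pop 0: in=101111 → 100011 (no change)
  #10 pop 4: in=100011 → 000010 (no change)
  #11 pop 1: in=101111 → 111111 (no change)

Fixpoint:
  val[0] = 100011
  val[1] = 111111
  val[2] = 001110
  val[3] = 111110
  val[4] = 000010
  val[5] = 100011
  val[6] = 101111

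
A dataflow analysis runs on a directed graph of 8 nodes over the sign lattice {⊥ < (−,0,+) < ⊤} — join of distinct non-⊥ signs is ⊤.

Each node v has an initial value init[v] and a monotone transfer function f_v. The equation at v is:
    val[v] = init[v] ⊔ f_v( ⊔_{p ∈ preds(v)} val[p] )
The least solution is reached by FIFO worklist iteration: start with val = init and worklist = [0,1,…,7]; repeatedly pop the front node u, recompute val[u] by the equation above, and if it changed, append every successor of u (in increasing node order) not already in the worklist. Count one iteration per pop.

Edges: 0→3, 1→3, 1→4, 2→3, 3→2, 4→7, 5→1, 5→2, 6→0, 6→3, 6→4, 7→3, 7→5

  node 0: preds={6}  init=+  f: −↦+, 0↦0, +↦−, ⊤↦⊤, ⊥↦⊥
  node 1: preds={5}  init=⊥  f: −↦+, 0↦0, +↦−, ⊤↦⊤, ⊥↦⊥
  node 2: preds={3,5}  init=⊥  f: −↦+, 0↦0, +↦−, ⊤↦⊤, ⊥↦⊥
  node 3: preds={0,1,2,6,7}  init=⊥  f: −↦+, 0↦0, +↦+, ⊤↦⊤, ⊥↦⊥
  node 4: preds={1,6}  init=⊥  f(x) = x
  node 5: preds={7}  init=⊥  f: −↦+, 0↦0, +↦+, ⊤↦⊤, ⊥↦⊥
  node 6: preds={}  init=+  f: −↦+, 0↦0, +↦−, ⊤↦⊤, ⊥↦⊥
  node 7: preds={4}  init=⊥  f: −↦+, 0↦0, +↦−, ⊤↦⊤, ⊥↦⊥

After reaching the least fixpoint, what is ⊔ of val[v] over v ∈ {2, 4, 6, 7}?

Worklist (22 pops):
  #1 pop 0: in=+ → ⊤ (was +); enqueue []
  #2 pop 1: in=⊥ → ⊥ (no change)
  #3 pop 2: in=⊥ → ⊥ (no change)
  #4 pop 3: in=⊤ → ⊤ (was ⊥); enqueue [2]
  #5 pop 4: in=+ → + (was ⊥); enqueue []
  #6 pop 5: in=⊥ → ⊥ (no change)
  #7 pop 6: in=⊥ → + (no change)
  #8 pop 7: in=+ → − (was ⊥); enqueue [3,5]
  #9 pop 2: in=⊤ → ⊤ (was ⊥); enqueue []
  #10 pop 3: in=⊤ → ⊤ (no change)
  #11 pop 5: in=− → + (was ⊥); enqueue [1,2]
  #12 pop 1: in=+ → − (was ⊥); enqueue [3,4]
  #13 pop 2: in=⊤ → ⊤ (no change)
  #14 pop 3: in=⊤ → ⊤ (no change)
  #15 pop 4: in=⊤ → ⊤ (was +); enqueue [7]
  #16 pop 7: in=⊤ → ⊤ (was −); enqueue [3,5]
  #17 pop 3: in=⊤ → ⊤ (no change)
  #18 pop 5: in=⊤ → ⊤ (was +); enqueue [1,2]
  #19 pop 1: in=⊤ → ⊤ (was −); enqueue [3,4]
  #20 pop 2: in=⊤ → ⊤ (no change)
  #21 pop 3: in=⊤ → ⊤ (no change)
  #22 pop 4: in=⊤ → ⊤ (no change)

Fixpoint:
  val[0] = ⊤
  val[1] = ⊤
  val[2] = ⊤
  val[3] = ⊤
  val[4] = ⊤
  val[5] = ⊤
  val[6] = +
  val[7] = ⊤

⊤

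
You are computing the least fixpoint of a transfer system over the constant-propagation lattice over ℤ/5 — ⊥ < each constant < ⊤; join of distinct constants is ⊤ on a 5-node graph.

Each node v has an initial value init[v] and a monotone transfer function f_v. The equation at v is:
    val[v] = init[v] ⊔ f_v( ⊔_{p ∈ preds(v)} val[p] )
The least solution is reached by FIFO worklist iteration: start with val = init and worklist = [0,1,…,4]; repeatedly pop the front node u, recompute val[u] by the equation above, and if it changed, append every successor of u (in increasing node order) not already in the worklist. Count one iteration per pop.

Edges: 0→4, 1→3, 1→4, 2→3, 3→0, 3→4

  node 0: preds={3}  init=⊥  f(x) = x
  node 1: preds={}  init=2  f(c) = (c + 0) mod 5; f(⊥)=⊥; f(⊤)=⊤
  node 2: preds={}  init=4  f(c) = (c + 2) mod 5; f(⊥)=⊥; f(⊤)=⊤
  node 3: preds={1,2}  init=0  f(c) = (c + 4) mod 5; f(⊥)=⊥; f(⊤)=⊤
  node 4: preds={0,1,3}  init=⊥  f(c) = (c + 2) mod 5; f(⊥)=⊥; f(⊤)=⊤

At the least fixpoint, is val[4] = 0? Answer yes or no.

Trace (7 dequeues):
  [1] u=0 | in 0 | out 0 | prev ⊥ | push {}
  [2] u=1 | in ⊥ | out 2 | ==
  [3] u=2 | in ⊥ | out 4 | ==
  [4] u=3 | in ⊤ | out ⊤ | prev 0 | push {0}
  [5] u=4 | in ⊤ | out ⊤ | prev ⊥ | push {}
  [6] u=0 | in ⊤ | out ⊤ | prev 0 | push {4}
  [7] u=4 | in ⊤ | out ⊤ | ==

Converged values:
  [0] ⊤
  [1] 2
  [2] 4
  [3] ⊤
  [4] ⊤

no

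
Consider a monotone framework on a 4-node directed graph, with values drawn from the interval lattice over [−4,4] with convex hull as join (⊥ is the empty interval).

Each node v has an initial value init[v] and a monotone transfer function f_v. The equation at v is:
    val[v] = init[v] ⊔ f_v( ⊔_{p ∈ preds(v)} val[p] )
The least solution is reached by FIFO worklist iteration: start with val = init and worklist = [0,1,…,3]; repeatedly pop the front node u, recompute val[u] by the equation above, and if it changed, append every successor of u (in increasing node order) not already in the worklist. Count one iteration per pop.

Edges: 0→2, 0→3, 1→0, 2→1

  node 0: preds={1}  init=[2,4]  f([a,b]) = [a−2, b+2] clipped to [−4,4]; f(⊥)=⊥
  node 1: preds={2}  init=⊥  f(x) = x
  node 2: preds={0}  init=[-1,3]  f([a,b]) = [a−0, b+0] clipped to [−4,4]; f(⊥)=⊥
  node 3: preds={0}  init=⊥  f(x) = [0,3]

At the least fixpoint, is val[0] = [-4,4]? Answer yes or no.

yes

Trace (15 dequeues):
  [1] u=0 | in ⊥ | out [2,4] | ==
  [2] u=1 | in [-1,3] | out [-1,3] | prev ⊥ | push {0}
  [3] u=2 | in [2,4] | out [-1,4] | prev [-1,3] | push {1}
  [4] u=3 | in [2,4] | out [0,3] | prev ⊥ | push {}
  [5] u=0 | in [-1,3] | out [-3,4] | prev [2,4] | push {2,3}
  [6] u=1 | in [-1,4] | out [-1,4] | prev [-1,3] | push {0}
  [7] u=2 | in [-3,4] | out [-3,4] | prev [-1,4] | push {1}
  [8] u=3 | in [-3,4] | out [0,3] | ==
  [9] u=0 | in [-1,4] | out [-3,4] | ==
  [10] u=1 | in [-3,4] | out [-3,4] | prev [-1,4] | push {0}
  [11] u=0 | in [-3,4] | out [-4,4] | prev [-3,4] | push {2,3}
  [12] u=2 | in [-4,4] | out [-4,4] | prev [-3,4] | push {1}
  [13] u=3 | in [-4,4] | out [0,3] | ==
  [14] u=1 | in [-4,4] | out [-4,4] | prev [-3,4] | push {0}
  [15] u=0 | in [-4,4] | out [-4,4] | ==

Converged values:
  [0] [-4,4]
  [1] [-4,4]
  [2] [-4,4]
  [3] [0,3]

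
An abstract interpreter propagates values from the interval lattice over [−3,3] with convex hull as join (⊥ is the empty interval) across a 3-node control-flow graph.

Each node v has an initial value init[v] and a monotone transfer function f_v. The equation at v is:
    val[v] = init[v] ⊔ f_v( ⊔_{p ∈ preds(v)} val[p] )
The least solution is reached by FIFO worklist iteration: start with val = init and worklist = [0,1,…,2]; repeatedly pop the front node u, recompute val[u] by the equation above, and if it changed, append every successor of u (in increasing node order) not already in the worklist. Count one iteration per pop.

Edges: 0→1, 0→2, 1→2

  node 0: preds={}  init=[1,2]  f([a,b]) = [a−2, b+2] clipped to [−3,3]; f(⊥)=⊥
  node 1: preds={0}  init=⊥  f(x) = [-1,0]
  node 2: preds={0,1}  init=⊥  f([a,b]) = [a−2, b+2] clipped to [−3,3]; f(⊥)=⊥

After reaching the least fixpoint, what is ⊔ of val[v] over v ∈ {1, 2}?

Worklist (3 pops):
  #1 pop 0: in=⊥ → [1,2] (no change)
  #2 pop 1: in=[1,2] → [-1,0] (was ⊥); enqueue []
  #3 pop 2: in=[-1,2] → [-3,3] (was ⊥); enqueue []

Fixpoint:
  val[0] = [1,2]
  val[1] = [-1,0]
  val[2] = [-3,3]

[-3,3]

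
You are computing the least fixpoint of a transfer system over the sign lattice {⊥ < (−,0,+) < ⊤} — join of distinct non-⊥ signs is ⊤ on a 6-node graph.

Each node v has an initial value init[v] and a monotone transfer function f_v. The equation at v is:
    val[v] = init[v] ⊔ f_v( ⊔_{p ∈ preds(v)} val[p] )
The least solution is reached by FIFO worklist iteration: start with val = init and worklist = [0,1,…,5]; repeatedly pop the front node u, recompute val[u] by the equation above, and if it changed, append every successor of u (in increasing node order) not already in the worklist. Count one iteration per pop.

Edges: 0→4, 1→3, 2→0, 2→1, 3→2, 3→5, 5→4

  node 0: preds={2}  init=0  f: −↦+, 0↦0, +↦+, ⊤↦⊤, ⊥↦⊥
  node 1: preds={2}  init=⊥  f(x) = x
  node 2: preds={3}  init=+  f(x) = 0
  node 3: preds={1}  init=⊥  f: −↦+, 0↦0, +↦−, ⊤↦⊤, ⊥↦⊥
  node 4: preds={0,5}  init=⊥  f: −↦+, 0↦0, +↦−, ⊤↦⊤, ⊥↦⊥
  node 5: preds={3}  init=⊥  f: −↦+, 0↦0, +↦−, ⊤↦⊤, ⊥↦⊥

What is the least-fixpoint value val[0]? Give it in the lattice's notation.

⊤

Iteration log — 14 steps:
  step 1. node 0  ⊔preds=+  new=⊤  old=0  +wl: 
  step 2. node 1  ⊔preds=+  new=+  old=⊥  +wl: 
  step 3. node 2  ⊔preds=⊥  new=⊤  old=+  +wl: 0,1
  step 4. node 3  ⊔preds=+  new=−  old=⊥  +wl: 2
  step 5. node 4  ⊔preds=⊤  new=⊤  old=⊥  +wl: 
  step 6. node 5  ⊔preds=−  new=+  old=⊥  +wl: 4
  step 7. node 0  ⊔preds=⊤  new=⊤  stable
  step 8. node 1  ⊔preds=⊤  new=⊤  old=+  +wl: 3
  step 9. node 2  ⊔preds=−  new=⊤  stable
  step 10. node 4  ⊔preds=⊤  new=⊤  stable
  step 11. node 3  ⊔preds=⊤  new=⊤  old=−  +wl: 2,5
  step 12. node 2  ⊔preds=⊤  new=⊤  stable
  step 13. node 5  ⊔preds=⊤  new=⊤  old=+  +wl: 4
  step 14. node 4  ⊔preds=⊤  new=⊤  stable

Least fixpoint reached:
  node 0: ⊤
  node 1: ⊤
  node 2: ⊤
  node 3: ⊤
  node 4: ⊤
  node 5: ⊤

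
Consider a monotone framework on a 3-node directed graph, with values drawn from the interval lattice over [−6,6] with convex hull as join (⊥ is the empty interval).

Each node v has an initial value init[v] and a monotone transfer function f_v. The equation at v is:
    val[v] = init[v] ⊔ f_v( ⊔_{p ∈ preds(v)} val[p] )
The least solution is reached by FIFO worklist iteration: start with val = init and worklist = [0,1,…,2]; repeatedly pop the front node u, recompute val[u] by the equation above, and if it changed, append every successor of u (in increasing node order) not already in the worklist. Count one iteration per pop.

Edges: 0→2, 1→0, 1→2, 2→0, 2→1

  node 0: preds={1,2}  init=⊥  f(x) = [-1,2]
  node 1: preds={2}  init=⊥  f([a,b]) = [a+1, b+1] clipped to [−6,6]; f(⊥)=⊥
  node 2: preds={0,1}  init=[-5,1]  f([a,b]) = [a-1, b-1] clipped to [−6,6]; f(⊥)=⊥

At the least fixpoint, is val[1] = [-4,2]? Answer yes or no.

Iteration log — 4 steps:
  step 1. node 0  ⊔preds=[-5,1]  new=[-1,2]  old=⊥  +wl: 
  step 2. node 1  ⊔preds=[-5,1]  new=[-4,2]  old=⊥  +wl: 0
  step 3. node 2  ⊔preds=[-4,2]  new=[-5,1]  stable
  step 4. node 0  ⊔preds=[-5,2]  new=[-1,2]  stable

Least fixpoint reached:
  node 0: [-1,2]
  node 1: [-4,2]
  node 2: [-5,1]

yes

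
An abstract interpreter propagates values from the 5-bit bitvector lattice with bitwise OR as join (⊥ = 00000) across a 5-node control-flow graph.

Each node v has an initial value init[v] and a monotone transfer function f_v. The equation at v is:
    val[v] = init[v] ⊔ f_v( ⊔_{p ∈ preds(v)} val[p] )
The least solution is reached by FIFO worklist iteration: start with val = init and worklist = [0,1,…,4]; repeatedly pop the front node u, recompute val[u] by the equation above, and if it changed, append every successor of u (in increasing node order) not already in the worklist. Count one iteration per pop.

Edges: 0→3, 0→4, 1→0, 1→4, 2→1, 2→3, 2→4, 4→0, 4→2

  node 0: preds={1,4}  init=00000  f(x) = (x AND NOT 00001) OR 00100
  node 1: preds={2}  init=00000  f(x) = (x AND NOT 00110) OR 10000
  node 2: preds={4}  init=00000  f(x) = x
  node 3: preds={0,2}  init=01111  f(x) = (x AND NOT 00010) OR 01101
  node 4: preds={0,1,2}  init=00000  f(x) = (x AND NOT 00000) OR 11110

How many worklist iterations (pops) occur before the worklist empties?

Trace (12 dequeues):
  [1] u=0 | in 00000 | out 00100 | prev 00000 | push {}
  [2] u=1 | in 00000 | out 10000 | prev 00000 | push {0}
  [3] u=2 | in 00000 | out 00000 | ==
  [4] u=3 | in 00100 | out 01111 | ==
  [5] u=4 | in 10100 | out 11110 | prev 00000 | push {2}
  [6] u=0 | in 11110 | out 11110 | prev 00100 | push {3,4}
  [7] u=2 | in 11110 | out 11110 | prev 00000 | push {1}
  [8] u=3 | in 11110 | out 11111 | prev 01111 | push {}
  [9] u=4 | in 11110 | out 11110 | ==
  [10] u=1 | in 11110 | out 11000 | prev 10000 | push {0,4}
  [11] u=0 | in 11110 | out 11110 | ==
  [12] u=4 | in 11110 | out 11110 | ==

Converged values:
  [0] 11110
  [1] 11000
  [2] 11110
  [3] 11111
  [4] 11110

12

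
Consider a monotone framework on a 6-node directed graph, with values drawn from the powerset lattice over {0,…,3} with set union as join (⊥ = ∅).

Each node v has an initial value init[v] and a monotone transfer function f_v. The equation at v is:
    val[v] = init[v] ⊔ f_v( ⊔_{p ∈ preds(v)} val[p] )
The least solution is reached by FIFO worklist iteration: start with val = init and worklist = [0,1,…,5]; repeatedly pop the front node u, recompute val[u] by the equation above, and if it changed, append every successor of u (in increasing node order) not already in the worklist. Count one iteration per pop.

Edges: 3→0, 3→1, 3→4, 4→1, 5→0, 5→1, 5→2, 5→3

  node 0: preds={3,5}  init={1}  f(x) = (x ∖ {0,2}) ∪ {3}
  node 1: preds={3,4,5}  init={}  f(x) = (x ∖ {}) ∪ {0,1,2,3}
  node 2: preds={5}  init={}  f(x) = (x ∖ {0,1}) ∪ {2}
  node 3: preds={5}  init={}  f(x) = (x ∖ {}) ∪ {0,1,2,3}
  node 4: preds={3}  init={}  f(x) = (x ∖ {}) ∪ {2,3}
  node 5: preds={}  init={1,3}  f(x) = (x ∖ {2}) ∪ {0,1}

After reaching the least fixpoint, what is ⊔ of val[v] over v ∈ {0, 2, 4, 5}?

Trace (10 dequeues):
  [1] u=0 | in {1,3} | out {1,3} | prev {1} | push {}
  [2] u=1 | in {1,3} | out {0,1,2,3} | prev {} | push {}
  [3] u=2 | in {1,3} | out {2,3} | prev {} | push {}
  [4] u=3 | in {1,3} | out {0,1,2,3} | prev {} | push {0,1}
  [5] u=4 | in {0,1,2,3} | out {0,1,2,3} | prev {} | push {}
  [6] u=5 | in {} | out {0,1,3} | prev {1,3} | push {2,3}
  [7] u=0 | in {0,1,2,3} | out {1,3} | ==
  [8] u=1 | in {0,1,2,3} | out {0,1,2,3} | ==
  [9] u=2 | in {0,1,3} | out {2,3} | ==
  [10] u=3 | in {0,1,3} | out {0,1,2,3} | ==

Converged values:
  [0] {1,3}
  [1] {0,1,2,3}
  [2] {2,3}
  [3] {0,1,2,3}
  [4] {0,1,2,3}
  [5] {0,1,3}

{0,1,2,3}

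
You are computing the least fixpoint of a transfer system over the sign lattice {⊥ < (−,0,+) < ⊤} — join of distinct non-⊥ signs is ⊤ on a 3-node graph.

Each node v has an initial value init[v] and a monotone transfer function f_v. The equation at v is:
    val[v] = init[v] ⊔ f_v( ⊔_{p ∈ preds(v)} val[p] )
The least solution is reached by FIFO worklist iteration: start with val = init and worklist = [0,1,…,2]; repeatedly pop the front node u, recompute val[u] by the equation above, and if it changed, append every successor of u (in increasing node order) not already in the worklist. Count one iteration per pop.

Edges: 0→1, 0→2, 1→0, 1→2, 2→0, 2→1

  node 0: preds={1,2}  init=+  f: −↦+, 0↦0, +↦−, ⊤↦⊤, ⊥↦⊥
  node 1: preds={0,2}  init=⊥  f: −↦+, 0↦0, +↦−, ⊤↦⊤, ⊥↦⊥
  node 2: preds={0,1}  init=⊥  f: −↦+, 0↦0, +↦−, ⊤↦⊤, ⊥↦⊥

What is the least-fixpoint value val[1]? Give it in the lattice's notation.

⊤

Iteration log — 7 steps:
  step 1. node 0  ⊔preds=⊥  new=+  stable
  step 2. node 1  ⊔preds=+  new=−  old=⊥  +wl: 0
  step 3. node 2  ⊔preds=⊤  new=⊤  old=⊥  +wl: 1
  step 4. node 0  ⊔preds=⊤  new=⊤  old=+  +wl: 2
  step 5. node 1  ⊔preds=⊤  new=⊤  old=−  +wl: 0
  step 6. node 2  ⊔preds=⊤  new=⊤  stable
  step 7. node 0  ⊔preds=⊤  new=⊤  stable

Least fixpoint reached:
  node 0: ⊤
  node 1: ⊤
  node 2: ⊤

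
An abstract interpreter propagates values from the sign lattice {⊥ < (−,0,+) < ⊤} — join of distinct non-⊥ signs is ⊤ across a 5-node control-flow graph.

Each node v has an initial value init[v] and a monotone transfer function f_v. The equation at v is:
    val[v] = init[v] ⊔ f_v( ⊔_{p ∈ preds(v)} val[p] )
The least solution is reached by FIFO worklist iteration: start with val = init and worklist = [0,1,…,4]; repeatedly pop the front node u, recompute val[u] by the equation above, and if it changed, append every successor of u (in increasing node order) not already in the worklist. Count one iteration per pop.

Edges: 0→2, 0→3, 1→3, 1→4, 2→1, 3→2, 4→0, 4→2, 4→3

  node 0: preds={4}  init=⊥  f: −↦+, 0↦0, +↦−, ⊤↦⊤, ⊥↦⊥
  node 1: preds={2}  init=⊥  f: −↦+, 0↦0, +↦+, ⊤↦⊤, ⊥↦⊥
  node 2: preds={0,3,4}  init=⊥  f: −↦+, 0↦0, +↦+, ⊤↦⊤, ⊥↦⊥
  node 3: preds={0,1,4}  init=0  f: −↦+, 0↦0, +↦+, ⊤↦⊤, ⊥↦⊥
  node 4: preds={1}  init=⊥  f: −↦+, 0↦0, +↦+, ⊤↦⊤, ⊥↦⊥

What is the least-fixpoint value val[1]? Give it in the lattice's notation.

Trace (11 dequeues):
  [1] u=0 | in ⊥ | out ⊥ | ==
  [2] u=1 | in ⊥ | out ⊥ | ==
  [3] u=2 | in 0 | out 0 | prev ⊥ | push {1}
  [4] u=3 | in ⊥ | out 0 | ==
  [5] u=4 | in ⊥ | out ⊥ | ==
  [6] u=1 | in 0 | out 0 | prev ⊥ | push {3,4}
  [7] u=3 | in 0 | out 0 | ==
  [8] u=4 | in 0 | out 0 | prev ⊥ | push {0,2,3}
  [9] u=0 | in 0 | out 0 | prev ⊥ | push {}
  [10] u=2 | in 0 | out 0 | ==
  [11] u=3 | in 0 | out 0 | ==

Converged values:
  [0] 0
  [1] 0
  [2] 0
  [3] 0
  [4] 0

0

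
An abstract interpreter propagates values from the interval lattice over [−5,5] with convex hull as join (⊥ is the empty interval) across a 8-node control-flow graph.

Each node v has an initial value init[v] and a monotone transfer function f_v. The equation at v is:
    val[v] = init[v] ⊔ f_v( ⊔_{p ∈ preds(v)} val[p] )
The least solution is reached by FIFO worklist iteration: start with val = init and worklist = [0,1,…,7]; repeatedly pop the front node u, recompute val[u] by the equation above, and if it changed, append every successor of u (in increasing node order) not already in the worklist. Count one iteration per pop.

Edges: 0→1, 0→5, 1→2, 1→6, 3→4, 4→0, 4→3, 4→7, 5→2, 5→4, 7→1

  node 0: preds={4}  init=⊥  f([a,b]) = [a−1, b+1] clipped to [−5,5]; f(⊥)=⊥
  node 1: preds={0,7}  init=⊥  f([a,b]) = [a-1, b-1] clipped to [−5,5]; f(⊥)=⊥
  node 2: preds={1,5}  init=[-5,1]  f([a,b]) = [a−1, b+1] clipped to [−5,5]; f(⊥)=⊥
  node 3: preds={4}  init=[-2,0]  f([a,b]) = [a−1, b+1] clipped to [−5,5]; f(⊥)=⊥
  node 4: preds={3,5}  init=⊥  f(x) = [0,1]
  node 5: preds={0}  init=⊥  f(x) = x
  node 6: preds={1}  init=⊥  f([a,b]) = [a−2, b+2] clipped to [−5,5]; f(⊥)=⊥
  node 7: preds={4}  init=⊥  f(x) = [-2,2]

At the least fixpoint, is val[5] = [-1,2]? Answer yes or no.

yes

Worklist (15 pops):
  #1 pop 0: in=⊥ → ⊥ (no change)
  #2 pop 1: in=⊥ → ⊥ (no change)
  #3 pop 2: in=⊥ → [-5,1] (no change)
  #4 pop 3: in=⊥ → [-2,0] (no change)
  #5 pop 4: in=[-2,0] → [0,1] (was ⊥); enqueue [0,3]
  #6 pop 5: in=⊥ → ⊥ (no change)
  #7 pop 6: in=⊥ → ⊥ (no change)
  #8 pop 7: in=[0,1] → [-2,2] (was ⊥); enqueue [1]
  #9 pop 0: in=[0,1] → [-1,2] (was ⊥); enqueue [5]
  #10 pop 3: in=[0,1] → [-2,2] (was [-2,0]); enqueue [4]
  #11 pop 1: in=[-2,2] → [-3,1] (was ⊥); enqueue [2,6]
  #12 pop 5: in=[-1,2] → [-1,2] (was ⊥); enqueue []
  #13 pop 4: in=[-2,2] → [0,1] (no change)
  #14 pop 2: in=[-3,2] → [-5,3] (was [-5,1]); enqueue []
  #15 pop 6: in=[-3,1] → [-5,3] (was ⊥); enqueue []

Fixpoint:
  val[0] = [-1,2]
  val[1] = [-3,1]
  val[2] = [-5,3]
  val[3] = [-2,2]
  val[4] = [0,1]
  val[5] = [-1,2]
  val[6] = [-5,3]
  val[7] = [-2,2]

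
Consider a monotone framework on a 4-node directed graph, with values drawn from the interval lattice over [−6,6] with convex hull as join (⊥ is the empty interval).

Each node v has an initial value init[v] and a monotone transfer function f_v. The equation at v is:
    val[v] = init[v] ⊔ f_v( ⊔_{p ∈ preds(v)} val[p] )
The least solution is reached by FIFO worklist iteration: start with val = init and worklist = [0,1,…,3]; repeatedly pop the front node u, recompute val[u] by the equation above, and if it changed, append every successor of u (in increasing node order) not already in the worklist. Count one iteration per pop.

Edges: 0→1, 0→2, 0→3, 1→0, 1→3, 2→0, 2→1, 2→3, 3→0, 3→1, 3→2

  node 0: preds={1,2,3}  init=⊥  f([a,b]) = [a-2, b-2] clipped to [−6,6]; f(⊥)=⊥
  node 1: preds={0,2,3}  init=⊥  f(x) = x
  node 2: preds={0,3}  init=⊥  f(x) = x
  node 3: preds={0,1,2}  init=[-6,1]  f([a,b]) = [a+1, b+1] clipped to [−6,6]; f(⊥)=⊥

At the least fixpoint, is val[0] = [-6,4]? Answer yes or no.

Iteration log — 26 steps:
  step 1. node 0  ⊔preds=[-6,1]  new=[-6,-1]  old=⊥  +wl: 
  step 2. node 1  ⊔preds=[-6,1]  new=[-6,1]  old=⊥  +wl: 0
  step 3. node 2  ⊔preds=[-6,1]  new=[-6,1]  old=⊥  +wl: 1
  step 4. node 3  ⊔preds=[-6,1]  new=[-6,2]  old=[-6,1]  +wl: 2
  step 5. node 0  ⊔preds=[-6,2]  new=[-6,0]  old=[-6,-1]  +wl: 3
  step 6. node 1  ⊔preds=[-6,2]  new=[-6,2]  old=[-6,1]  +wl: 0
  step 7. node 2  ⊔preds=[-6,2]  new=[-6,2]  old=[-6,1]  +wl: 1
  step 8. node 3  ⊔preds=[-6,2]  new=[-6,3]  old=[-6,2]  +wl: 2
  step 9. node 0  ⊔preds=[-6,3]  new=[-6,1]  old=[-6,0]  +wl: 3
  step 10. node 1  ⊔preds=[-6,3]  new=[-6,3]  old=[-6,2]  +wl: 0
  step 11. node 2  ⊔preds=[-6,3]  new=[-6,3]  old=[-6,2]  +wl: 1
  step 12. node 3  ⊔preds=[-6,3]  new=[-6,4]  old=[-6,3]  +wl: 2
  step 13. node 0  ⊔preds=[-6,4]  new=[-6,2]  old=[-6,1]  +wl: 3
  step 14. node 1  ⊔preds=[-6,4]  new=[-6,4]  old=[-6,3]  +wl: 0
  step 15. node 2  ⊔preds=[-6,4]  new=[-6,4]  old=[-6,3]  +wl: 1
  step 16. node 3  ⊔preds=[-6,4]  new=[-6,5]  old=[-6,4]  +wl: 2
  step 17. node 0  ⊔preds=[-6,5]  new=[-6,3]  old=[-6,2]  +wl: 3
  step 18. node 1  ⊔preds=[-6,5]  new=[-6,5]  old=[-6,4]  +wl: 0
  step 19. node 2  ⊔preds=[-6,5]  new=[-6,5]  old=[-6,4]  +wl: 1
  step 20. node 3  ⊔preds=[-6,5]  new=[-6,6]  old=[-6,5]  +wl: 2
  step 21. node 0  ⊔preds=[-6,6]  new=[-6,4]  old=[-6,3]  +wl: 3
  step 22. node 1  ⊔preds=[-6,6]  new=[-6,6]  old=[-6,5]  +wl: 0
  step 23. node 2  ⊔preds=[-6,6]  new=[-6,6]  old=[-6,5]  +wl: 1
  step 24. node 3  ⊔preds=[-6,6]  new=[-6,6]  stable
  step 25. node 0  ⊔preds=[-6,6]  new=[-6,4]  stable
  step 26. node 1  ⊔preds=[-6,6]  new=[-6,6]  stable

Least fixpoint reached:
  node 0: [-6,4]
  node 1: [-6,6]
  node 2: [-6,6]
  node 3: [-6,6]

yes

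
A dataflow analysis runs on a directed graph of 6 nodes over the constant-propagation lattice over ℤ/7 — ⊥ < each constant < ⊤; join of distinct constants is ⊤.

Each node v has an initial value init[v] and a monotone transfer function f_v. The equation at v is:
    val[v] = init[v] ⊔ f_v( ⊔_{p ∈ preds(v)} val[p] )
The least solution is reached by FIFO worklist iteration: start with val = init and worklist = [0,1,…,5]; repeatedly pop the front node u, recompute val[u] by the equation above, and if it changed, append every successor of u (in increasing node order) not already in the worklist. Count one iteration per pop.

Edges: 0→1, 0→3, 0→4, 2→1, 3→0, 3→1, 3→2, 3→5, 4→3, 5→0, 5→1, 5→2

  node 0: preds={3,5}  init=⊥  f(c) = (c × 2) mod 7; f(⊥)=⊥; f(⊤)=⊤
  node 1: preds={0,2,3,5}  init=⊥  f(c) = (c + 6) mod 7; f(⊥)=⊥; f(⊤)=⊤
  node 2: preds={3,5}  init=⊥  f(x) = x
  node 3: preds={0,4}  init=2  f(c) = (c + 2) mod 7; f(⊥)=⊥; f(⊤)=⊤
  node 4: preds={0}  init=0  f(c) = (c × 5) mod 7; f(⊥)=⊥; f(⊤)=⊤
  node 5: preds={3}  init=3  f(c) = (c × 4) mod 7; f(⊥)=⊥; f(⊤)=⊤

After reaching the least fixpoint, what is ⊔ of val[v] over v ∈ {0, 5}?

Iteration log — 10 steps:
  step 1. node 0  ⊔preds=⊤  new=⊤  old=⊥  +wl: 
  step 2. node 1  ⊔preds=⊤  new=⊤  old=⊥  +wl: 
  step 3. node 2  ⊔preds=⊤  new=⊤  old=⊥  +wl: 1
  step 4. node 3  ⊔preds=⊤  new=⊤  old=2  +wl: 0,2
  step 5. node 4  ⊔preds=⊤  new=⊤  old=0  +wl: 3
  step 6. node 5  ⊔preds=⊤  new=⊤  old=3  +wl: 
  step 7. node 1  ⊔preds=⊤  new=⊤  stable
  step 8. node 0  ⊔preds=⊤  new=⊤  stable
  step 9. node 2  ⊔preds=⊤  new=⊤  stable
  step 10. node 3  ⊔preds=⊤  new=⊤  stable

Least fixpoint reached:
  node 0: ⊤
  node 1: ⊤
  node 2: ⊤
  node 3: ⊤
  node 4: ⊤
  node 5: ⊤

⊤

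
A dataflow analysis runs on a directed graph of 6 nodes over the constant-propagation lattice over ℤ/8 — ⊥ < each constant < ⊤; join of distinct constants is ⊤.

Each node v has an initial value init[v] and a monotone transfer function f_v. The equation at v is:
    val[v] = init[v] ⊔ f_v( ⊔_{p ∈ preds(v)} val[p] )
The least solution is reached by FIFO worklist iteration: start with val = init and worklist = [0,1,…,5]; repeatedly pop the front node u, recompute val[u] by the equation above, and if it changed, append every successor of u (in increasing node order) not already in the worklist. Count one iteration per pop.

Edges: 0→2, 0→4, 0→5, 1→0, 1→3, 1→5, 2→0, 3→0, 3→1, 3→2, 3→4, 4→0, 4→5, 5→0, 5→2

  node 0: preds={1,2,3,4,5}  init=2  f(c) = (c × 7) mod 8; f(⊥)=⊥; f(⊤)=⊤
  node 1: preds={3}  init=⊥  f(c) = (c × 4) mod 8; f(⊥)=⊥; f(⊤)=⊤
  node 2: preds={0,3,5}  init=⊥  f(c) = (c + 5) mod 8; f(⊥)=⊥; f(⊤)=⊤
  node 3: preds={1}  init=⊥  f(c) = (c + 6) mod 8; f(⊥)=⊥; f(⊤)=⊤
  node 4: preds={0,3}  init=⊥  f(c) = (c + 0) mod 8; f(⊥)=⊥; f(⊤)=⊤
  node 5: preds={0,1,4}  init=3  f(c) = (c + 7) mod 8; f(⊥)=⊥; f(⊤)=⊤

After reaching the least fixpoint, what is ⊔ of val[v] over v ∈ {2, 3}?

⊤

Worklist (8 pops):
  #1 pop 0: in=3 → ⊤ (was 2); enqueue []
  #2 pop 1: in=⊥ → ⊥ (no change)
  #3 pop 2: in=⊤ → ⊤ (was ⊥); enqueue [0]
  #4 pop 3: in=⊥ → ⊥ (no change)
  #5 pop 4: in=⊤ → ⊤ (was ⊥); enqueue []
  #6 pop 5: in=⊤ → ⊤ (was 3); enqueue [2]
  #7 pop 0: in=⊤ → ⊤ (no change)
  #8 pop 2: in=⊤ → ⊤ (no change)

Fixpoint:
  val[0] = ⊤
  val[1] = ⊥
  val[2] = ⊤
  val[3] = ⊥
  val[4] = ⊤
  val[5] = ⊤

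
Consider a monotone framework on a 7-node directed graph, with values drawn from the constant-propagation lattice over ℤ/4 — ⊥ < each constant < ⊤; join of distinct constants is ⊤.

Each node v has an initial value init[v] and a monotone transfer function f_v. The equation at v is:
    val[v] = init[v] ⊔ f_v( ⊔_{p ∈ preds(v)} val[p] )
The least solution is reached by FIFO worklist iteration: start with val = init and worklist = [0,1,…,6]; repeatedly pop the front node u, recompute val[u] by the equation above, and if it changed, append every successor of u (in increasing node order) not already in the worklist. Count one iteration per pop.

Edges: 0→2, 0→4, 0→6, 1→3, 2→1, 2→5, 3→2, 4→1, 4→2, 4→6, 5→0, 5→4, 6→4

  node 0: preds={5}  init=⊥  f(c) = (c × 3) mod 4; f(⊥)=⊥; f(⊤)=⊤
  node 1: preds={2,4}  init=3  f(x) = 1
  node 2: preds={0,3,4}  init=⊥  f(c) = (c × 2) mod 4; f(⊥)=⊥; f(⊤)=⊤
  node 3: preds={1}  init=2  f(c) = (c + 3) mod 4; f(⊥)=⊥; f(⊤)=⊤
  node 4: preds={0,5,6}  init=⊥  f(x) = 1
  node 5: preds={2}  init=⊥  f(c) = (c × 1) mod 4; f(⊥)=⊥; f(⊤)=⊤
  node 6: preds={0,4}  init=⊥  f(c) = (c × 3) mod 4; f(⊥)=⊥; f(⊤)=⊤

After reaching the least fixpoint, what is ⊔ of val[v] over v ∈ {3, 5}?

Trace (19 dequeues):
  [1] u=0 | in ⊥ | out ⊥ | ==
  [2] u=1 | in ⊥ | out ⊤ | prev 3 | push {}
  [3] u=2 | in 2 | out 0 | prev ⊥ | push {1}
  [4] u=3 | in ⊤ | out ⊤ | prev 2 | push {2}
  [5] u=4 | in ⊥ | out 1 | prev ⊥ | push {}
  [6] u=5 | in 0 | out 0 | prev ⊥ | push {0,4}
  [7] u=6 | in 1 | out 3 | prev ⊥ | push {}
  [8] u=1 | in ⊤ | out ⊤ | ==
  [9] u=2 | in ⊤ | out ⊤ | prev 0 | push {1,5}
  [10] u=0 | in 0 | out 0 | prev ⊥ | push {2,6}
  [11] u=4 | in ⊤ | out 1 | ==
  [12] u=1 | in ⊤ | out ⊤ | ==
  [13] u=5 | in ⊤ | out ⊤ | prev 0 | push {0,4}
  [14] u=2 | in ⊤ | out ⊤ | ==
  [15] u=6 | in ⊤ | out ⊤ | prev 3 | push {}
  [16] u=0 | in ⊤ | out ⊤ | prev 0 | push {2,6}
  [17] u=4 | in ⊤ | out 1 | ==
  [18] u=2 | in ⊤ | out ⊤ | ==
  [19] u=6 | in ⊤ | out ⊤ | ==

Converged values:
  [0] ⊤
  [1] ⊤
  [2] ⊤
  [3] ⊤
  [4] 1
  [5] ⊤
  [6] ⊤

⊤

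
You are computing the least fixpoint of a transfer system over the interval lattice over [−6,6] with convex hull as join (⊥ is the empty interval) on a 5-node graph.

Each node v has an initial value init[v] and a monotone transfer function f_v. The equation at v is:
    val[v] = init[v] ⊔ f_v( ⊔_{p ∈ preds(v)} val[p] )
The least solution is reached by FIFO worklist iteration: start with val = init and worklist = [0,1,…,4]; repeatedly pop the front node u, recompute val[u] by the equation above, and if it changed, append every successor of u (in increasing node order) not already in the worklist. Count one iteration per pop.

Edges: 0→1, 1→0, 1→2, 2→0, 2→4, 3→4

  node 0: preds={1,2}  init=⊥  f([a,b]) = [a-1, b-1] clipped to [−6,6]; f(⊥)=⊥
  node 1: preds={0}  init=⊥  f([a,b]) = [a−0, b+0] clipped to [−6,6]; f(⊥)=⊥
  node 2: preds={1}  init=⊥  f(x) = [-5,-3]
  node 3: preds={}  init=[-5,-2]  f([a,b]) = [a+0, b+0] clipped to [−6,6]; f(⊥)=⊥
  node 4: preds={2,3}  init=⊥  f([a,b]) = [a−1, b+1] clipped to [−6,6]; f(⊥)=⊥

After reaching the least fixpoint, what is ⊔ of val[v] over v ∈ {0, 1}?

Iteration log — 9 steps:
  step 1. node 0  ⊔preds=⊥  new=⊥  stable
  step 2. node 1  ⊔preds=⊥  new=⊥  stable
  step 3. node 2  ⊔preds=⊥  new=[-5,-3]  old=⊥  +wl: 0
  step 4. node 3  ⊔preds=⊥  new=[-5,-2]  stable
  step 5. node 4  ⊔preds=[-5,-2]  new=[-6,-1]  old=⊥  +wl: 
  step 6. node 0  ⊔preds=[-5,-3]  new=[-6,-4]  old=⊥  +wl: 1
  step 7. node 1  ⊔preds=[-6,-4]  new=[-6,-4]  old=⊥  +wl: 0,2
  step 8. node 0  ⊔preds=[-6,-3]  new=[-6,-4]  stable
  step 9. node 2  ⊔preds=[-6,-4]  new=[-5,-3]  stable

Least fixpoint reached:
  node 0: [-6,-4]
  node 1: [-6,-4]
  node 2: [-5,-3]
  node 3: [-5,-2]
  node 4: [-6,-1]

[-6,-4]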